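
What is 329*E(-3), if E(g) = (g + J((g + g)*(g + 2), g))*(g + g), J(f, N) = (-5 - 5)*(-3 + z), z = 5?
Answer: 45402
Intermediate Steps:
J(f, N) = -20 (J(f, N) = (-5 - 5)*(-3 + 5) = -10*2 = -20)
E(g) = 2*g*(-20 + g) (E(g) = (g - 20)*(g + g) = (-20 + g)*(2*g) = 2*g*(-20 + g))
329*E(-3) = 329*(2*(-3)*(-20 - 3)) = 329*(2*(-3)*(-23)) = 329*138 = 45402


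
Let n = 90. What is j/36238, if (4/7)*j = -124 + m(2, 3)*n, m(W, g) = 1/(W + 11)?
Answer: -5327/942188 ≈ -0.0056539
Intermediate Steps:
m(W, g) = 1/(11 + W)
j = -5327/26 (j = 7*(-124 + 90/(11 + 2))/4 = 7*(-124 + 90/13)/4 = (7/4)*(-1522/13) = -5327/26 ≈ -204.88)
j/36238 = -5327/26/36238 = -5327/26*1/36238 = -5327/942188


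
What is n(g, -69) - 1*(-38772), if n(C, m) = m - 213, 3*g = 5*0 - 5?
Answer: 38490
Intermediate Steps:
g = -5/3 (g = (5*0 - 5)/3 = (0 - 5)/3 = (⅓)*(-5) = -5/3 ≈ -1.6667)
n(C, m) = -213 + m
n(g, -69) - 1*(-38772) = (-213 - 69) - 1*(-38772) = -282 + 38772 = 38490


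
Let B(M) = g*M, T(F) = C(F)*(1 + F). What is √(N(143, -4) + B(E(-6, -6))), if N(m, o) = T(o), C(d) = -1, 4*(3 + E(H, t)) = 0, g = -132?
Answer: √399 ≈ 19.975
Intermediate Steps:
E(H, t) = -3 (E(H, t) = -3 + (¼)*0 = -3 + 0 = -3)
T(F) = -1 - F (T(F) = -(1 + F) = -1 - F)
N(m, o) = -1 - o
B(M) = -132*M
√(N(143, -4) + B(E(-6, -6))) = √((-1 - 1*(-4)) - 132*(-3)) = √((-1 + 4) + 396) = √(3 + 396) = √399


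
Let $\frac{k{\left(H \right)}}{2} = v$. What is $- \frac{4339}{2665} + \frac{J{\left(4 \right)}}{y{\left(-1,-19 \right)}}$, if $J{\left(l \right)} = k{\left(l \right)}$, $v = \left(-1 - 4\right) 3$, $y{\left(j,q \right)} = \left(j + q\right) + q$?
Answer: $- \frac{2289}{2665} \approx -0.85891$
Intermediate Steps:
$y{\left(j,q \right)} = j + 2 q$
$v = -15$ ($v = \left(-5\right) 3 = -15$)
$k{\left(H \right)} = -30$ ($k{\left(H \right)} = 2 \left(-15\right) = -30$)
$J{\left(l \right)} = -30$
$- \frac{4339}{2665} + \frac{J{\left(4 \right)}}{y{\left(-1,-19 \right)}} = - \frac{4339}{2665} - \frac{30}{-1 + 2 \left(-19\right)} = \left(-4339\right) \frac{1}{2665} - \frac{30}{-1 - 38} = - \frac{4339}{2665} - \frac{30}{-39} = - \frac{4339}{2665} - - \frac{10}{13} = - \frac{4339}{2665} + \frac{10}{13} = - \frac{2289}{2665}$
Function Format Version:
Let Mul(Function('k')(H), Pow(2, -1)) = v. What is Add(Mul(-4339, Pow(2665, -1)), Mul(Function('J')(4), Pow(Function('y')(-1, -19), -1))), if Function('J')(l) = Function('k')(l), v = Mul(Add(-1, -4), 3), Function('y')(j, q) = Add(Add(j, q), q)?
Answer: Rational(-2289, 2665) ≈ -0.85891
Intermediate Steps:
Function('y')(j, q) = Add(j, Mul(2, q))
v = -15 (v = Mul(-5, 3) = -15)
Function('k')(H) = -30 (Function('k')(H) = Mul(2, -15) = -30)
Function('J')(l) = -30
Add(Mul(-4339, Pow(2665, -1)), Mul(Function('J')(4), Pow(Function('y')(-1, -19), -1))) = Add(Mul(-4339, Pow(2665, -1)), Mul(-30, Pow(Add(-1, Mul(2, -19)), -1))) = Add(Mul(-4339, Rational(1, 2665)), Mul(-30, Pow(Add(-1, -38), -1))) = Add(Rational(-4339, 2665), Mul(-30, Pow(-39, -1))) = Add(Rational(-4339, 2665), Mul(-30, Rational(-1, 39))) = Add(Rational(-4339, 2665), Rational(10, 13)) = Rational(-2289, 2665)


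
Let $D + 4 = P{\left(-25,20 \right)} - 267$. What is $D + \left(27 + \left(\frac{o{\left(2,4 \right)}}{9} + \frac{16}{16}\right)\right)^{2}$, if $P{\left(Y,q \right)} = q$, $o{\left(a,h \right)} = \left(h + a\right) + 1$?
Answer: $\frac{46750}{81} \approx 577.16$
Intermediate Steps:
$o{\left(a,h \right)} = 1 + a + h$ ($o{\left(a,h \right)} = \left(a + h\right) + 1 = 1 + a + h$)
$D = -251$ ($D = -4 + \left(20 - 267\right) = -4 - 247 = -251$)
$D + \left(27 + \left(\frac{o{\left(2,4 \right)}}{9} + \frac{16}{16}\right)\right)^{2} = -251 + \left(27 + \left(\frac{1 + 2 + 4}{9} + \frac{16}{16}\right)\right)^{2} = -251 + \left(27 + \left(7 \cdot \frac{1}{9} + 16 \cdot \frac{1}{16}\right)\right)^{2} = -251 + \left(27 + \left(\frac{7}{9} + 1\right)\right)^{2} = -251 + \left(27 + \frac{16}{9}\right)^{2} = -251 + \left(\frac{259}{9}\right)^{2} = -251 + \frac{67081}{81} = \frac{46750}{81}$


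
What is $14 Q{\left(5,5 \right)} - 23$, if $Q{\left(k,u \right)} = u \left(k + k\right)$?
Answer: $677$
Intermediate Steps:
$Q{\left(k,u \right)} = 2 k u$ ($Q{\left(k,u \right)} = u 2 k = 2 k u$)
$14 Q{\left(5,5 \right)} - 23 = 14 \cdot 2 \cdot 5 \cdot 5 - 23 = 14 \cdot 50 - 23 = 700 - 23 = 677$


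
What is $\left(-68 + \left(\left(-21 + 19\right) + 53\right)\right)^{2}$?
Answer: $289$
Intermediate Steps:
$\left(-68 + \left(\left(-21 + 19\right) + 53\right)\right)^{2} = \left(-68 + \left(-2 + 53\right)\right)^{2} = \left(-68 + 51\right)^{2} = \left(-17\right)^{2} = 289$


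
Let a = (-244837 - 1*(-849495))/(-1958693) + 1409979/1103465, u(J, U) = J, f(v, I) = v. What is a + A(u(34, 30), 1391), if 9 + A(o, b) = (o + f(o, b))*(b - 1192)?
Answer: 241570407766972/17862389845 ≈ 13524.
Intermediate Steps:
a = 17309893037/17862389845 (a = (-244837 + 849495)*(-1/1958693) + 1409979*(1/1103465) = 604658*(-1/1958693) + 1409979/1103465 = -604658/1958693 + 1409979/1103465 = 17309893037/17862389845 ≈ 0.96907)
A(o, b) = -9 + 2*o*(-1192 + b) (A(o, b) = -9 + (o + o)*(b - 1192) = -9 + (2*o)*(-1192 + b) = -9 + 2*o*(-1192 + b))
a + A(u(34, 30), 1391) = 17309893037/17862389845 + (-9 - 2384*34 + 2*1391*34) = 17309893037/17862389845 + (-9 - 81056 + 94588) = 17309893037/17862389845 + 13523 = 241570407766972/17862389845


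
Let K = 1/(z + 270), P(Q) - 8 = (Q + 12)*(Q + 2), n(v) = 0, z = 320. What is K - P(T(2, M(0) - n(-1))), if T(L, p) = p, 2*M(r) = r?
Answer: -18879/590 ≈ -31.998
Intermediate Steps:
M(r) = r/2
P(Q) = 8 + (2 + Q)*(12 + Q) (P(Q) = 8 + (Q + 12)*(Q + 2) = 8 + (12 + Q)*(2 + Q) = 8 + (2 + Q)*(12 + Q))
K = 1/590 (K = 1/(320 + 270) = 1/590 ≈ 0.0016949)
K - P(T(2, M(0) - n(-1))) = 1/590 - (32 + ((½)*0 - 1*0)² + 14*((½)*0 - 1*0)) = 1/590 - (32 + (0 + 0)² + 14*(0 + 0)) = 1/590 - (32 + 0² + 14*0) = 1/590 - (32 + 0 + 0) = 1/590 - 1*32 = 1/590 - 32 = -18879/590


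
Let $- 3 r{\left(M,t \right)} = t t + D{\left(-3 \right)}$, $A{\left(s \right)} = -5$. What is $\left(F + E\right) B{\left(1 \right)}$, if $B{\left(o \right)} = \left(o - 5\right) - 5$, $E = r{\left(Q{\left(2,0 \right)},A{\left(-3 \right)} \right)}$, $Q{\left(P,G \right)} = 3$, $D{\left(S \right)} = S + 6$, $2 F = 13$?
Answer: $\frac{51}{2} \approx 25.5$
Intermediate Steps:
$F = \frac{13}{2}$ ($F = \frac{1}{2} \cdot 13 = \frac{13}{2} \approx 6.5$)
$D{\left(S \right)} = 6 + S$
$r{\left(M,t \right)} = -1 - \frac{t^{2}}{3}$ ($r{\left(M,t \right)} = - \frac{t t + \left(6 - 3\right)}{3} = - \frac{t^{2} + 3}{3} = - \frac{3 + t^{2}}{3} = -1 - \frac{t^{2}}{3}$)
$E = - \frac{28}{3}$ ($E = -1 - \frac{\left(-5\right)^{2}}{3} = -1 - \frac{25}{3} = - \frac{28}{3} \approx -9.3333$)
$B{\left(o \right)} = -10 + o$ ($B{\left(o \right)} = \left(-5 + o\right) - 5 = -10 + o$)
$\left(F + E\right) B{\left(1 \right)} = \left(\frac{13}{2} - \frac{28}{3}\right) \left(-10 + 1\right) = \left(- \frac{17}{6}\right) \left(-9\right) = \frac{51}{2}$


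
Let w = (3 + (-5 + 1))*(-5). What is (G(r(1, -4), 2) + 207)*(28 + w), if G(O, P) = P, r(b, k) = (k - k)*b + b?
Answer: 6897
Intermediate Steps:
r(b, k) = b (r(b, k) = 0*b + b = 0 + b = b)
w = 5 (w = (3 - 4)*(-5) = -1*(-5) = 5)
(G(r(1, -4), 2) + 207)*(28 + w) = (2 + 207)*(28 + 5) = 209*33 = 6897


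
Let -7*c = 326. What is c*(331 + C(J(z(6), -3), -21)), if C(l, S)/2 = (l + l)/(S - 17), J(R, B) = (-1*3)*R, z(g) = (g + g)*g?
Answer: -2191046/133 ≈ -16474.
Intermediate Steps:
z(g) = 2*g² (z(g) = (2*g)*g = 2*g²)
c = -326/7 (c = -⅐*326 = -326/7 ≈ -46.571)
J(R, B) = -3*R
C(l, S) = 4*l/(-17 + S) (C(l, S) = 2*((l + l)/(S - 17)) = 2*((2*l)/(-17 + S)) = 2*(2*l/(-17 + S)) = 4*l/(-17 + S))
c*(331 + C(J(z(6), -3), -21)) = -326*(331 + 4*(-6*6²)/(-17 - 21))/7 = -326*(331 + 4*(-6*36)/(-38))/7 = -326*(331 + 4*(-3*72)*(-1/38))/7 = -326*(331 + 4*(-216)*(-1/38))/7 = -326*(331 + 432/19)/7 = -326/7*6721/19 = -2191046/133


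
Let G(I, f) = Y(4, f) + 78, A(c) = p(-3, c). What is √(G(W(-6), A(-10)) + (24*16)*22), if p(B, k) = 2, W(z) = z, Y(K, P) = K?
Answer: √8530 ≈ 92.358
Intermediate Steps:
A(c) = 2
G(I, f) = 82 (G(I, f) = 4 + 78 = 82)
√(G(W(-6), A(-10)) + (24*16)*22) = √(82 + (24*16)*22) = √(82 + 384*22) = √(82 + 8448) = √8530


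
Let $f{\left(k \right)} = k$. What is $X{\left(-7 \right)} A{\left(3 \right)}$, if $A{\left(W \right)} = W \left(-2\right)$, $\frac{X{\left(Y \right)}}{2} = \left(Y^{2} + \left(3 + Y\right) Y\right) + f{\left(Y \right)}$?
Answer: $-840$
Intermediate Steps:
$X{\left(Y \right)} = 2 Y + 2 Y^{2} + 2 Y \left(3 + Y\right)$ ($X{\left(Y \right)} = 2 \left(\left(Y^{2} + \left(3 + Y\right) Y\right) + Y\right) = 2 \left(\left(Y^{2} + Y \left(3 + Y\right)\right) + Y\right) = 2 \left(Y + Y^{2} + Y \left(3 + Y\right)\right) = 2 Y + 2 Y^{2} + 2 Y \left(3 + Y\right)$)
$A{\left(W \right)} = - 2 W$
$X{\left(-7 \right)} A{\left(3 \right)} = 4 \left(-7\right) \left(2 - 7\right) \left(\left(-2\right) 3\right) = 4 \left(-7\right) \left(-5\right) \left(-6\right) = 140 \left(-6\right) = -840$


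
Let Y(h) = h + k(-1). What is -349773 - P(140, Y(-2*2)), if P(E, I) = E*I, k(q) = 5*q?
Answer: -348513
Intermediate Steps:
Y(h) = -5 + h (Y(h) = h + 5*(-1) = h - 5 = -5 + h)
-349773 - P(140, Y(-2*2)) = -349773 - 140*(-5 - 2*2) = -349773 - 140*(-5 - 4) = -349773 - 140*(-9) = -349773 - 1*(-1260) = -349773 + 1260 = -348513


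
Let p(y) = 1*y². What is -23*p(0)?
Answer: 0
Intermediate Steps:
p(y) = y²
-23*p(0) = -23*0² = -23*0 = 0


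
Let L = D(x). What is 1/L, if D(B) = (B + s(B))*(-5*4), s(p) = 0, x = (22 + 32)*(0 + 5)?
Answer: -1/5400 ≈ -0.00018519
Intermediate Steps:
x = 270 (x = 54*5 = 270)
D(B) = -20*B (D(B) = (B + 0)*(-5*4) = B*(-20) = -20*B)
L = -5400 (L = -20*270 = -5400)
1/L = 1/(-5400) = -1/5400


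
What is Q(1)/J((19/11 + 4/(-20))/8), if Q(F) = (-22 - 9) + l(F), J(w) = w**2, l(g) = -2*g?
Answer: -133100/147 ≈ -905.44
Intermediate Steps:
Q(F) = -31 - 2*F (Q(F) = (-22 - 9) - 2*F = -31 - 2*F)
Q(1)/J((19/11 + 4/(-20))/8) = (-31 - 2*1)/(((19/11 + 4/(-20))/8)**2) = (-31 - 2)/(((19*(1/11) + 4*(-1/20))*(1/8))**2) = -33*64/(19/11 - 1/5)**2 = -33/(((84/55)*(1/8))**2) = -33/((21/110)**2) = -33/441/12100 = -33*12100/441 = -133100/147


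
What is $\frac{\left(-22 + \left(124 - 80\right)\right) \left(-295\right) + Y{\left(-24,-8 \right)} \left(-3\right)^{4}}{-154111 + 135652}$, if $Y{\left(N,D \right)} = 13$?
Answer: $\frac{5437}{18459} \approx 0.29454$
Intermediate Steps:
$\frac{\left(-22 + \left(124 - 80\right)\right) \left(-295\right) + Y{\left(-24,-8 \right)} \left(-3\right)^{4}}{-154111 + 135652} = \frac{\left(-22 + \left(124 - 80\right)\right) \left(-295\right) + 13 \left(-3\right)^{4}}{-154111 + 135652} = \frac{\left(-22 + \left(124 - 80\right)\right) \left(-295\right) + 13 \cdot 81}{-18459} = \left(\left(-22 + 44\right) \left(-295\right) + 1053\right) \left(- \frac{1}{18459}\right) = \left(22 \left(-295\right) + 1053\right) \left(- \frac{1}{18459}\right) = \left(-6490 + 1053\right) \left(- \frac{1}{18459}\right) = \left(-5437\right) \left(- \frac{1}{18459}\right) = \frac{5437}{18459}$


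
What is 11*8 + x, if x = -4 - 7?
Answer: 77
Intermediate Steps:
x = -11
11*8 + x = 11*8 - 11 = 88 - 11 = 77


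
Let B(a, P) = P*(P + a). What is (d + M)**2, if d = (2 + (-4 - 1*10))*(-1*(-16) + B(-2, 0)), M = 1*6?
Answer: 34596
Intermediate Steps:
M = 6
d = -192 (d = (2 + (-4 - 1*10))*(-1*(-16) + 0*(0 - 2)) = (2 + (-4 - 10))*(16 + 0*(-2)) = (2 - 14)*(16 + 0) = -12*16 = -192)
(d + M)**2 = (-192 + 6)**2 = (-186)**2 = 34596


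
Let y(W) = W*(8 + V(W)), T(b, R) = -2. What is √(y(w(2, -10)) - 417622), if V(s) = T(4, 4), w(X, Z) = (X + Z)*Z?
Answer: I*√417142 ≈ 645.87*I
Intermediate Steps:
w(X, Z) = Z*(X + Z)
V(s) = -2
y(W) = 6*W (y(W) = W*(8 - 2) = W*6 = 6*W)
√(y(w(2, -10)) - 417622) = √(6*(-10*(2 - 10)) - 417622) = √(6*(-10*(-8)) - 417622) = √(6*80 - 417622) = √(480 - 417622) = √(-417142) = I*√417142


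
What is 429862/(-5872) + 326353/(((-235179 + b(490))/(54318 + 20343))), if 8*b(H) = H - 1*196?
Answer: -95451532683497/920503528 ≈ -1.0369e+5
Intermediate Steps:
b(H) = -49/2 + H/8 (b(H) = (H - 1*196)/8 = (H - 196)/8 = (-196 + H)/8 = -49/2 + H/8)
429862/(-5872) + 326353/(((-235179 + b(490))/(54318 + 20343))) = 429862/(-5872) + 326353/(((-235179 + (-49/2 + (1/8)*490))/(54318 + 20343))) = 429862*(-1/5872) + 326353/(((-235179 + (-49/2 + 245/4))/74661)) = -214931/2936 + 326353/(((-235179 + 147/4)*(1/74661))) = -214931/2936 + 326353/((-940569/4*1/74661)) = -214931/2936 + 326353/(-313523/99548) = -214931/2936 + 326353*(-99548/313523) = -214931/2936 - 32487788444/313523 = -95451532683497/920503528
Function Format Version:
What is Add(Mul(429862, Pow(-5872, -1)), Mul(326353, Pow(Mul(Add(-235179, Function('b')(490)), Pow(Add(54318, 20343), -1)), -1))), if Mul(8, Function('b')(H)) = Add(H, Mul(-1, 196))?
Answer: Rational(-95451532683497, 920503528) ≈ -1.0369e+5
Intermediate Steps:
Function('b')(H) = Add(Rational(-49, 2), Mul(Rational(1, 8), H)) (Function('b')(H) = Mul(Rational(1, 8), Add(H, Mul(-1, 196))) = Mul(Rational(1, 8), Add(H, -196)) = Mul(Rational(1, 8), Add(-196, H)) = Add(Rational(-49, 2), Mul(Rational(1, 8), H)))
Add(Mul(429862, Pow(-5872, -1)), Mul(326353, Pow(Mul(Add(-235179, Function('b')(490)), Pow(Add(54318, 20343), -1)), -1))) = Add(Mul(429862, Pow(-5872, -1)), Mul(326353, Pow(Mul(Add(-235179, Add(Rational(-49, 2), Mul(Rational(1, 8), 490))), Pow(Add(54318, 20343), -1)), -1))) = Add(Mul(429862, Rational(-1, 5872)), Mul(326353, Pow(Mul(Add(-235179, Add(Rational(-49, 2), Rational(245, 4))), Pow(74661, -1)), -1))) = Add(Rational(-214931, 2936), Mul(326353, Pow(Mul(Add(-235179, Rational(147, 4)), Rational(1, 74661)), -1))) = Add(Rational(-214931, 2936), Mul(326353, Pow(Mul(Rational(-940569, 4), Rational(1, 74661)), -1))) = Add(Rational(-214931, 2936), Mul(326353, Pow(Rational(-313523, 99548), -1))) = Add(Rational(-214931, 2936), Mul(326353, Rational(-99548, 313523))) = Add(Rational(-214931, 2936), Rational(-32487788444, 313523)) = Rational(-95451532683497, 920503528)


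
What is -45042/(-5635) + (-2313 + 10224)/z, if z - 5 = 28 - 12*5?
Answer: -1606013/5635 ≈ -285.01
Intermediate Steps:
z = -27 (z = 5 + (28 - 12*5) = 5 + (28 - 60) = 5 - 32 = -27)
-45042/(-5635) + (-2313 + 10224)/z = -45042/(-5635) + (-2313 + 10224)/(-27) = -45042*(-1/5635) + 7911*(-1/27) = 45042/5635 - 293 = -1606013/5635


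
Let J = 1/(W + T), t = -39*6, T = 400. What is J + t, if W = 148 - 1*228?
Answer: -74879/320 ≈ -234.00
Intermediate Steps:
W = -80 (W = 148 - 228 = -80)
t = -234
J = 1/320 (J = 1/(-80 + 400) = 1/320 ≈ 0.0031250)
J + t = 1/320 - 234 = -74879/320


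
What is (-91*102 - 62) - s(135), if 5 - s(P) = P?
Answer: -9214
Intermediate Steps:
s(P) = 5 - P
(-91*102 - 62) - s(135) = (-91*102 - 62) - (5 - 1*135) = (-9282 - 62) - (5 - 135) = -9344 - 1*(-130) = -9344 + 130 = -9214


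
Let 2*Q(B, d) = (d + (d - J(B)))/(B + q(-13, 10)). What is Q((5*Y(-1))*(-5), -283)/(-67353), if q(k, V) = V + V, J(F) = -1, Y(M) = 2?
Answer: -113/808236 ≈ -0.00013981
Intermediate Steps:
q(k, V) = 2*V
Q(B, d) = (1 + 2*d)/(2*(20 + B)) (Q(B, d) = ((d + (d - 1*(-1)))/(B + 2*10))/2 = ((d + (d + 1))/(B + 20))/2 = ((d + (1 + d))/(20 + B))/2 = ((1 + 2*d)/(20 + B))/2 = (1 + 2*d)/(2*(20 + B)))
Q((5*Y(-1))*(-5), -283)/(-67353) = ((½ - 283)/(20 + (5*2)*(-5)))/(-67353) = (-565/2/(20 + 10*(-5)))*(-1/67353) = (-565/2/(20 - 50))*(-1/67353) = (-565/2/(-30))*(-1/67353) = -1/30*(-565/2)*(-1/67353) = (113/12)*(-1/67353) = -113/808236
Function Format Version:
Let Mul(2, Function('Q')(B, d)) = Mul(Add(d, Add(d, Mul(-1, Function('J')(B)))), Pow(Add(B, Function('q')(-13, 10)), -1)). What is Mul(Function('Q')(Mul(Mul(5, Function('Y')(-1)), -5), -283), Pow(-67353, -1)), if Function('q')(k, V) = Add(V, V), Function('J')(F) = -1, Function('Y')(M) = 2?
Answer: Rational(-113, 808236) ≈ -0.00013981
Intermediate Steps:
Function('q')(k, V) = Mul(2, V)
Function('Q')(B, d) = Mul(Rational(1, 2), Pow(Add(20, B), -1), Add(1, Mul(2, d))) (Function('Q')(B, d) = Mul(Rational(1, 2), Mul(Add(d, Add(d, Mul(-1, -1))), Pow(Add(B, Mul(2, 10)), -1))) = Mul(Rational(1, 2), Mul(Add(d, Add(d, 1)), Pow(Add(B, 20), -1))) = Mul(Rational(1, 2), Mul(Add(d, Add(1, d)), Pow(Add(20, B), -1))) = Mul(Rational(1, 2), Mul(Add(1, Mul(2, d)), Pow(Add(20, B), -1))) = Mul(Rational(1, 2), Mul(Pow(Add(20, B), -1), Add(1, Mul(2, d)))) = Mul(Rational(1, 2), Pow(Add(20, B), -1), Add(1, Mul(2, d))))
Mul(Function('Q')(Mul(Mul(5, Function('Y')(-1)), -5), -283), Pow(-67353, -1)) = Mul(Mul(Pow(Add(20, Mul(Mul(5, 2), -5)), -1), Add(Rational(1, 2), -283)), Pow(-67353, -1)) = Mul(Mul(Pow(Add(20, Mul(10, -5)), -1), Rational(-565, 2)), Rational(-1, 67353)) = Mul(Mul(Pow(Add(20, -50), -1), Rational(-565, 2)), Rational(-1, 67353)) = Mul(Mul(Pow(-30, -1), Rational(-565, 2)), Rational(-1, 67353)) = Mul(Mul(Rational(-1, 30), Rational(-565, 2)), Rational(-1, 67353)) = Mul(Rational(113, 12), Rational(-1, 67353)) = Rational(-113, 808236)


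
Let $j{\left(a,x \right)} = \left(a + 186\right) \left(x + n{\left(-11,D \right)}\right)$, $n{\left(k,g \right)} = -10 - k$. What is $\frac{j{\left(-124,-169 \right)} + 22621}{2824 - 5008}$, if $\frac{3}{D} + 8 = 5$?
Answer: $- \frac{12205}{2184} \approx -5.5884$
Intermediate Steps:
$D = -1$ ($D = \frac{3}{-8 + 5} = \frac{3}{-3} = 3 \left(- \frac{1}{3}\right) = -1$)
$j{\left(a,x \right)} = \left(1 + x\right) \left(186 + a\right)$ ($j{\left(a,x \right)} = \left(a + 186\right) \left(x - -1\right) = \left(186 + a\right) \left(x + \left(-10 + 11\right)\right) = \left(186 + a\right) \left(x + 1\right) = \left(186 + a\right) \left(1 + x\right) = \left(1 + x\right) \left(186 + a\right)$)
$\frac{j{\left(-124,-169 \right)} + 22621}{2824 - 5008} = \frac{\left(186 - 124 + 186 \left(-169\right) - -20956\right) + 22621}{2824 - 5008} = \frac{\left(186 - 124 - 31434 + 20956\right) + 22621}{2824 + \left(-16774 + 11766\right)} = \frac{-10416 + 22621}{2824 - 5008} = \frac{12205}{-2184} = 12205 \left(- \frac{1}{2184}\right) = - \frac{12205}{2184}$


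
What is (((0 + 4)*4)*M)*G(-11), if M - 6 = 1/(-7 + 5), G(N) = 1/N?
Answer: -8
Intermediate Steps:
M = 11/2 (M = 6 + 1/(-7 + 5) = 6 + 1/(-2) = 6 - ½ = 11/2 ≈ 5.5000)
(((0 + 4)*4)*M)*G(-11) = (((0 + 4)*4)*(11/2))/(-11) = ((4*4)*(11/2))*(-1/11) = (16*(11/2))*(-1/11) = 88*(-1/11) = -8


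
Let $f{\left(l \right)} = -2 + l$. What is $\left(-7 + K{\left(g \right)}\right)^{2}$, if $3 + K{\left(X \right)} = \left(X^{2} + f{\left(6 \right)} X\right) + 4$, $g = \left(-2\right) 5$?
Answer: $2916$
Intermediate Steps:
$g = -10$
$K{\left(X \right)} = 1 + X^{2} + 4 X$ ($K{\left(X \right)} = -3 + \left(\left(X^{2} + \left(-2 + 6\right) X\right) + 4\right) = -3 + \left(\left(X^{2} + 4 X\right) + 4\right) = -3 + \left(4 + X^{2} + 4 X\right) = 1 + X^{2} + 4 X$)
$\left(-7 + K{\left(g \right)}\right)^{2} = \left(-7 + \left(1 + \left(-10\right)^{2} + 4 \left(-10\right)\right)\right)^{2} = \left(-7 + \left(1 + 100 - 40\right)\right)^{2} = \left(-7 + 61\right)^{2} = 54^{2} = 2916$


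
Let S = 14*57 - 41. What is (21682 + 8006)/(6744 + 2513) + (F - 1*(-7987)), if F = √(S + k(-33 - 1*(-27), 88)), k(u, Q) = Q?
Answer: 73965347/9257 + 13*√5 ≈ 8019.3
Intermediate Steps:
S = 757 (S = 798 - 41 = 757)
F = 13*√5 (F = √(757 + 88) = √845 = 13*√5 ≈ 29.069)
(21682 + 8006)/(6744 + 2513) + (F - 1*(-7987)) = (21682 + 8006)/(6744 + 2513) + (13*√5 - 1*(-7987)) = 29688/9257 + (13*√5 + 7987) = 29688*(1/9257) + (7987 + 13*√5) = 29688/9257 + (7987 + 13*√5) = 73965347/9257 + 13*√5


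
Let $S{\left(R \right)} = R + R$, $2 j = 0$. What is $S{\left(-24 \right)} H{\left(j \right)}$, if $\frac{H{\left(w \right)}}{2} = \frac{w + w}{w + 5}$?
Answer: $0$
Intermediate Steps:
$j = 0$ ($j = \frac{1}{2} \cdot 0 = 0$)
$S{\left(R \right)} = 2 R$
$H{\left(w \right)} = \frac{4 w}{5 + w}$ ($H{\left(w \right)} = 2 \frac{w + w}{w + 5} = 2 \frac{2 w}{5 + w} = \frac{4 w}{5 + w}$)
$S{\left(-24 \right)} H{\left(j \right)} = 2 \left(-24\right) 4 \cdot 0 \frac{1}{5 + 0} = - 48 \cdot 4 \cdot 0 \cdot \frac{1}{5} = \left(-48\right) 0 = 0$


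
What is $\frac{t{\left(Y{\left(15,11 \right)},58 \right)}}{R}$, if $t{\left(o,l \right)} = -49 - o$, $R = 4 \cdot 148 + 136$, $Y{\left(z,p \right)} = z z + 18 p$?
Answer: $- \frac{59}{91} \approx -0.64835$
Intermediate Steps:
$Y{\left(z,p \right)} = z^{2} + 18 p$
$R = 728$ ($R = 592 + 136 = 728$)
$\frac{t{\left(Y{\left(15,11 \right)},58 \right)}}{R} = \frac{-49 - \left(15^{2} + 18 \cdot 11\right)}{728} = \left(-49 - \left(225 + 198\right)\right) \frac{1}{728} = \left(-49 - 423\right) \frac{1}{728} = \left(-472\right) \frac{1}{728} = - \frac{59}{91}$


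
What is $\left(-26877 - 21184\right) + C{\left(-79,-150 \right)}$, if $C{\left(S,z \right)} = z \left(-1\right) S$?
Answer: $-59911$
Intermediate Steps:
$C{\left(S,z \right)} = - S z$ ($C{\left(S,z \right)} = - z S = - S z$)
$\left(-26877 - 21184\right) + C{\left(-79,-150 \right)} = \left(-26877 - 21184\right) - \left(-79\right) \left(-150\right) = -48061 - 11850 = -59911$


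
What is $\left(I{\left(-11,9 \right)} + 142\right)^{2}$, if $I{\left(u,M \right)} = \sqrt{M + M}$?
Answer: $20182 + 852 \sqrt{2} \approx 21387.0$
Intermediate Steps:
$I{\left(u,M \right)} = \sqrt{2} \sqrt{M}$ ($I{\left(u,M \right)} = \sqrt{2 M} = \sqrt{2} \sqrt{M}$)
$\left(I{\left(-11,9 \right)} + 142\right)^{2} = \left(\sqrt{2} \sqrt{9} + 142\right)^{2} = \left(\sqrt{2} \cdot 3 + 142\right)^{2} = \left(3 \sqrt{2} + 142\right)^{2} = \left(142 + 3 \sqrt{2}\right)^{2}$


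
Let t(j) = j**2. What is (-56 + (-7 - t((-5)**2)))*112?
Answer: -77056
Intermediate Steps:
(-56 + (-7 - t((-5)**2)))*112 = (-56 + (-7 - ((-5)**2)**2))*112 = (-56 + (-7 - 1*25**2))*112 = (-56 + (-7 - 1*625))*112 = (-56 + (-7 - 625))*112 = (-56 - 632)*112 = -688*112 = -77056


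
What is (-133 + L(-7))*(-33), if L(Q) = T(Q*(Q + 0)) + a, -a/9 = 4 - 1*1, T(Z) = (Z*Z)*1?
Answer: -73953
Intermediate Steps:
T(Z) = Z**2 (T(Z) = Z**2*1 = Z**2)
a = -27 (a = -9*(4 - 1*1) = -9*(4 - 1) = -9*3 = -27)
L(Q) = -27 + Q**4 (L(Q) = (Q*(Q + 0))**2 - 27 = (Q*Q)**2 - 27 = (Q**2)**2 - 27 = Q**4 - 27 = -27 + Q**4)
(-133 + L(-7))*(-33) = (-133 + (-27 + (-7)**4))*(-33) = (-133 + (-27 + 2401))*(-33) = (-133 + 2374)*(-33) = 2241*(-33) = -73953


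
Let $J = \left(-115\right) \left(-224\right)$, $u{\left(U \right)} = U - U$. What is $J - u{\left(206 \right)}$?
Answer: $25760$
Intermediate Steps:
$u{\left(U \right)} = 0$
$J = 25760$
$J - u{\left(206 \right)} = 25760 - 0 = 25760 + 0 = 25760$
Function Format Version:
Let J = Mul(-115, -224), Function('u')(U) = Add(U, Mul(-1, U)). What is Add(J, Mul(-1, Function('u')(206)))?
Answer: 25760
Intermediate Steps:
Function('u')(U) = 0
J = 25760
Add(J, Mul(-1, Function('u')(206))) = Add(25760, Mul(-1, 0)) = Add(25760, 0) = 25760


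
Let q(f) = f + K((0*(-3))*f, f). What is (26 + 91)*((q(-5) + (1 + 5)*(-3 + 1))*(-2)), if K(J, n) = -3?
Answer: 4680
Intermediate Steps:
q(f) = -3 + f (q(f) = f - 3 = -3 + f)
(26 + 91)*((q(-5) + (1 + 5)*(-3 + 1))*(-2)) = (26 + 91)*(((-3 - 5) + (1 + 5)*(-3 + 1))*(-2)) = 117*((-8 + 6*(-2))*(-2)) = 117*((-8 - 12)*(-2)) = 117*(-20*(-2)) = 117*40 = 4680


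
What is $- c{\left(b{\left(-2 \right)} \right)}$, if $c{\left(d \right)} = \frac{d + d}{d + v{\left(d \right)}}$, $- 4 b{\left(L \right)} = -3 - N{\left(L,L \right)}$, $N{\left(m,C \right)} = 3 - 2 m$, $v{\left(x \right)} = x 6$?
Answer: $- \frac{2}{7} \approx -0.28571$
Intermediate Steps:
$v{\left(x \right)} = 6 x$
$b{\left(L \right)} = \frac{3}{2} - \frac{L}{2}$ ($b{\left(L \right)} = - \frac{-3 - \left(3 - 2 L\right)}{4} = - \frac{-3 + \left(-3 + 2 L\right)}{4} = - \frac{-6 + 2 L}{4} = \frac{3}{2} - \frac{L}{2}$)
$c{\left(d \right)} = \frac{2}{7}$ ($c{\left(d \right)} = \frac{d + d}{d + 6 d} = \frac{2 d}{7 d} = 2 d \frac{1}{7 d} = \frac{2}{7}$)
$- c{\left(b{\left(-2 \right)} \right)} = \left(-1\right) \frac{2}{7} = - \frac{2}{7}$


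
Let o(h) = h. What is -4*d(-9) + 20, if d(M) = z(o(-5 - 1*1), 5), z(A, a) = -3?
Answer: 32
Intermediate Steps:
d(M) = -3
-4*d(-9) + 20 = -4*(-3) + 20 = 12 + 20 = 32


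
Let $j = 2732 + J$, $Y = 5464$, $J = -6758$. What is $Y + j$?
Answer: $1438$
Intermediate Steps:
$j = -4026$ ($j = 2732 - 6758 = -4026$)
$Y + j = 5464 - 4026 = 1438$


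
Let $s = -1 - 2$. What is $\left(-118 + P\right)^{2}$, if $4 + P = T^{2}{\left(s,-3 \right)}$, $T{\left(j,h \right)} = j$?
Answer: $12769$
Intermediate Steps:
$s = -3$
$P = 5$ ($P = -4 + \left(-3\right)^{2} = -4 + 9 = 5$)
$\left(-118 + P\right)^{2} = \left(-118 + 5\right)^{2} = \left(-113\right)^{2} = 12769$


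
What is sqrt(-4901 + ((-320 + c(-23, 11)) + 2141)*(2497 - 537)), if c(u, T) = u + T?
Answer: sqrt(3540739) ≈ 1881.7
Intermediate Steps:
c(u, T) = T + u
sqrt(-4901 + ((-320 + c(-23, 11)) + 2141)*(2497 - 537)) = sqrt(-4901 + ((-320 + (11 - 23)) + 2141)*(2497 - 537)) = sqrt(-4901 + ((-320 - 12) + 2141)*1960) = sqrt(-4901 + (-332 + 2141)*1960) = sqrt(-4901 + 1809*1960) = sqrt(-4901 + 3545640) = sqrt(3540739)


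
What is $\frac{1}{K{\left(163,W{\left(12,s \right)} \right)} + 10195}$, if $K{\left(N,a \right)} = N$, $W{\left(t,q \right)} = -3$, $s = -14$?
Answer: $\frac{1}{10358} \approx 9.6544 \cdot 10^{-5}$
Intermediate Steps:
$\frac{1}{K{\left(163,W{\left(12,s \right)} \right)} + 10195} = \frac{1}{163 + 10195} = \frac{1}{10358}$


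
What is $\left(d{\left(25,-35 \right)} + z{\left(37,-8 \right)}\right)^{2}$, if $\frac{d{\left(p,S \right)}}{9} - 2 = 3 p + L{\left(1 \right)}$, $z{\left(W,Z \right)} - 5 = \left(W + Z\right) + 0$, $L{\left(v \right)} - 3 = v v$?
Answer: $582169$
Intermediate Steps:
$L{\left(v \right)} = 3 + v^{2}$ ($L{\left(v \right)} = 3 + v v = 3 + v^{2}$)
$z{\left(W,Z \right)} = 5 + W + Z$ ($z{\left(W,Z \right)} = 5 + \left(\left(W + Z\right) + 0\right) = 5 + \left(W + Z\right) = 5 + W + Z$)
$d{\left(p,S \right)} = 54 + 27 p$ ($d{\left(p,S \right)} = 18 + 9 \left(3 p + \left(3 + 1^{2}\right)\right) = 18 + 9 \left(3 p + \left(3 + 1\right)\right) = 18 + 9 \left(3 p + 4\right) = 18 + 9 \left(4 + 3 p\right) = 18 + \left(36 + 27 p\right) = 54 + 27 p$)
$\left(d{\left(25,-35 \right)} + z{\left(37,-8 \right)}\right)^{2} = \left(\left(54 + 27 \cdot 25\right) + \left(5 + 37 - 8\right)\right)^{2} = \left(\left(54 + 675\right) + 34\right)^{2} = \left(729 + 34\right)^{2} = 763^{2} = 582169$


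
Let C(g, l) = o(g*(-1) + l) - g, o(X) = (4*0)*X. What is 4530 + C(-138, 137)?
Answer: 4668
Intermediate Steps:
o(X) = 0 (o(X) = 0*X = 0)
C(g, l) = -g (C(g, l) = 0 - g = -g)
4530 + C(-138, 137) = 4530 - 1*(-138) = 4530 + 138 = 4668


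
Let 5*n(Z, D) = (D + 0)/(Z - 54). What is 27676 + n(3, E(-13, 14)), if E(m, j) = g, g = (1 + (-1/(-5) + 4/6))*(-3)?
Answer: 35286928/1275 ≈ 27676.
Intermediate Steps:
g = -28/5 (g = (1 + (-1*(-⅕) + 4*(⅙)))*(-3) = (1 + (⅕ + ⅔))*(-3) = (1 + 13/15)*(-3) = (28/15)*(-3) = -28/5 ≈ -5.6000)
E(m, j) = -28/5
n(Z, D) = D/(5*(-54 + Z)) (n(Z, D) = ((D + 0)/(Z - 54))/5 = (D/(-54 + Z))/5 = D/(5*(-54 + Z)))
27676 + n(3, E(-13, 14)) = 27676 + (⅕)*(-28/5)/(-54 + 3) = 27676 + (⅕)*(-28/5)/(-51) = 27676 + (⅕)*(-28/5)*(-1/51) = 27676 + 28/1275 = 35286928/1275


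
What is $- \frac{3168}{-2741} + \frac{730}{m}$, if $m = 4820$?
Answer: $\frac{1727069}{1321162} \approx 1.3072$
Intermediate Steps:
$- \frac{3168}{-2741} + \frac{730}{m} = - \frac{3168}{-2741} + \frac{730}{4820} = \left(-3168\right) \left(- \frac{1}{2741}\right) + 730 \cdot \frac{1}{4820} = \frac{3168}{2741} + \frac{73}{482} = \frac{1727069}{1321162}$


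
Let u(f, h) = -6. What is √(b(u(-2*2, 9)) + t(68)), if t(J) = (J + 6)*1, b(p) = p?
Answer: 2*√17 ≈ 8.2462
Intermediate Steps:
t(J) = 6 + J (t(J) = (6 + J)*1 = 6 + J)
√(b(u(-2*2, 9)) + t(68)) = √(-6 + (6 + 68)) = √(-6 + 74) = √68 = 2*√17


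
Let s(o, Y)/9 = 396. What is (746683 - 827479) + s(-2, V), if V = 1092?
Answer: -77232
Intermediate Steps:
s(o, Y) = 3564 (s(o, Y) = 9*396 = 3564)
(746683 - 827479) + s(-2, V) = (746683 - 827479) + 3564 = -80796 + 3564 = -77232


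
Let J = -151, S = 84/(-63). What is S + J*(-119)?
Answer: 53903/3 ≈ 17968.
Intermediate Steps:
S = -4/3 (S = 84*(-1/63) = -4/3 ≈ -1.3333)
S + J*(-119) = -4/3 - 151*(-119) = -4/3 + 17969 = 53903/3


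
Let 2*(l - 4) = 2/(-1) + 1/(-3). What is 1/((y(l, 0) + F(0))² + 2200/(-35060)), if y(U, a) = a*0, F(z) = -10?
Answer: 1753/175190 ≈ 0.010006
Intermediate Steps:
l = 17/6 (l = 4 + (2/(-1) + 1/(-3))/2 = 4 + (2*(-1) + 1*(-⅓))/2 = 4 + (-2 - ⅓)/2 = 4 + (½)*(-7/3) = 4 - 7/6 = 17/6 ≈ 2.8333)
y(U, a) = 0
1/((y(l, 0) + F(0))² + 2200/(-35060)) = 1/((0 - 10)² + 2200/(-35060)) = 1/((-10)² + 2200*(-1/35060)) = 1/(100 - 110/1753) = 1/(175190/1753) = 1753/175190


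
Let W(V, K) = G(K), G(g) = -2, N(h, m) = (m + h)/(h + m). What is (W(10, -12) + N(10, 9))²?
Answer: 1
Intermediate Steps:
N(h, m) = 1 (N(h, m) = (h + m)/(h + m) = 1)
W(V, K) = -2
(W(10, -12) + N(10, 9))² = (-2 + 1)² = (-1)² = 1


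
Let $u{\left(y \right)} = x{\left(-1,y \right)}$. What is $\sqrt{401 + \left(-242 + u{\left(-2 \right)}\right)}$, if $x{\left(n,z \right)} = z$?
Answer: $\sqrt{157} \approx 12.53$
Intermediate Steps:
$u{\left(y \right)} = y$
$\sqrt{401 + \left(-242 + u{\left(-2 \right)}\right)} = \sqrt{401 - 244} = \sqrt{157}$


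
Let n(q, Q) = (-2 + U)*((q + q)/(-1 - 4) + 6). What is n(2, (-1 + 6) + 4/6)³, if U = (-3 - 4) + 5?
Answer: -1124864/125 ≈ -8998.9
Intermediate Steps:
U = -2 (U = -7 + 5 = -2)
n(q, Q) = -24 + 8*q/5 (n(q, Q) = (-2 - 2)*((q + q)/(-1 - 4) + 6) = -4*((2*q)/(-5) + 6) = -4*((2*q)*(-⅕) + 6) = -4*(-2*q/5 + 6) = -4*(6 - 2*q/5) = -24 + 8*q/5)
n(2, (-1 + 6) + 4/6)³ = (-24 + (8/5)*2)³ = (-24 + 16/5)³ = (-104/5)³ = -1124864/125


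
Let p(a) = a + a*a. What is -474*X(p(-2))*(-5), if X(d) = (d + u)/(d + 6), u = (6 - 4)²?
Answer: 3555/2 ≈ 1777.5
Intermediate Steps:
u = 4 (u = 2² = 4)
p(a) = a + a²
X(d) = (4 + d)/(6 + d) (X(d) = (d + 4)/(d + 6) = (4 + d)/(6 + d))
-474*X(p(-2))*(-5) = -474*(4 - 2*(1 - 2))/(6 - 2*(1 - 2))*(-5) = -474*(4 - 2*(-1))/(6 - 2*(-1))*(-5) = -474*(4 + 2)/(6 + 2)*(-5) = -474*6/8*(-5) = -474*(⅛)*6*(-5) = -711*(-5)/2 = -474*(-15/4) = 3555/2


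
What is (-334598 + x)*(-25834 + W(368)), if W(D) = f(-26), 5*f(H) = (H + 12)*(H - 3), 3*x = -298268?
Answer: 167658711368/15 ≈ 1.1177e+10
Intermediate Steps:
x = -298268/3 (x = (1/3)*(-298268) = -298268/3 ≈ -99423.)
f(H) = (-3 + H)*(12 + H)/5 (f(H) = ((H + 12)*(H - 3))/5 = ((12 + H)*(-3 + H))/5 = ((-3 + H)*(12 + H))/5 = (-3 + H)*(12 + H)/5)
W(D) = 406/5 (W(D) = -36/5 + (1/5)*(-26)**2 + (9/5)*(-26) = -36/5 + (1/5)*676 - 234/5 = -36/5 + 676/5 - 234/5 = 406/5)
(-334598 + x)*(-25834 + W(368)) = (-334598 - 298268/3)*(-25834 + 406/5) = -1302062/3*(-128764/5) = 167658711368/15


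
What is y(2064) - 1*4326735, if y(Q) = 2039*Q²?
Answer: 8682009009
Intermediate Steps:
y(2064) - 1*4326735 = 2039*2064² - 1*4326735 = 2039*4260096 - 4326735 = 8686335744 - 4326735 = 8682009009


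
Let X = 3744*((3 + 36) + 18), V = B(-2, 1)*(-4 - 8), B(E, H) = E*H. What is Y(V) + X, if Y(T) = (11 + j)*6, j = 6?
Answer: 213510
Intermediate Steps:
V = 24 (V = (-2*1)*(-4 - 8) = -2*(-12) = 24)
Y(T) = 102 (Y(T) = (11 + 6)*6 = 17*6 = 102)
X = 213408 (X = 3744*(39 + 18) = 3744*57 = 213408)
Y(V) + X = 102 + 213408 = 213510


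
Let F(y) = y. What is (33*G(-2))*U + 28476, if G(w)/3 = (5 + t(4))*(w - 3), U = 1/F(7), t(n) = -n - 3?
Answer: 200322/7 ≈ 28617.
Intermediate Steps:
t(n) = -3 - n
U = 1/7 ≈ 0.14286
G(w) = 18 - 6*w (G(w) = 3*((5 + (-3 - 1*4))*(w - 3)) = 3*((5 + (-3 - 4))*(-3 + w)) = 3*((5 - 7)*(-3 + w)) = 3*(-2*(-3 + w)) = 3*(6 - 2*w) = 18 - 6*w)
(33*G(-2))*U + 28476 = (33*(18 - 6*(-2)))*(1/7) + 28476 = (33*(18 + 12))*(1/7) + 28476 = (33*30)*(1/7) + 28476 = 990*(1/7) + 28476 = 990/7 + 28476 = 200322/7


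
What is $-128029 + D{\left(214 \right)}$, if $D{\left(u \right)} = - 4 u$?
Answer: $-128885$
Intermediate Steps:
$-128029 + D{\left(214 \right)} = -128029 - 856 = -128885$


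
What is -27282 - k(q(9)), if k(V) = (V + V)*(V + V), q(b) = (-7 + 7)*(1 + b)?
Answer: -27282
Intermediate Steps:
q(b) = 0 (q(b) = 0*(1 + b) = 0)
k(V) = 4*V² (k(V) = (2*V)*(2*V) = 4*V²)
-27282 - k(q(9)) = -27282 - 4*0² = -27282 - 4*0 = -27282 - 1*0 = -27282 + 0 = -27282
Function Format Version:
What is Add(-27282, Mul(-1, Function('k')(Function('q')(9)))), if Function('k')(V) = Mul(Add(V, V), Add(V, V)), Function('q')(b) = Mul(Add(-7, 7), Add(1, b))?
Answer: -27282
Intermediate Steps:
Function('q')(b) = 0 (Function('q')(b) = Mul(0, Add(1, b)) = 0)
Function('k')(V) = Mul(4, Pow(V, 2)) (Function('k')(V) = Mul(Mul(2, V), Mul(2, V)) = Mul(4, Pow(V, 2)))
Add(-27282, Mul(-1, Function('k')(Function('q')(9)))) = Add(-27282, Mul(-1, Mul(4, Pow(0, 2)))) = Add(-27282, Mul(-1, Mul(4, 0))) = Add(-27282, Mul(-1, 0)) = Add(-27282, 0) = -27282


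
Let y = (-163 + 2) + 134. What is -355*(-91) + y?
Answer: 32278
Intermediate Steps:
y = -27 (y = -161 + 134 = -27)
-355*(-91) + y = -355*(-91) - 27 = 32305 - 27 = 32278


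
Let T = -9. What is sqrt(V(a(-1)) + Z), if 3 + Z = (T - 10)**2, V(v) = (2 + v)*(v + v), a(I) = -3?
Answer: 2*sqrt(91) ≈ 19.079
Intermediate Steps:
V(v) = 2*v*(2 + v) (V(v) = (2 + v)*(2*v) = 2*v*(2 + v))
Z = 358 (Z = -3 + (-9 - 10)**2 = -3 + (-19)**2 = -3 + 361 = 358)
sqrt(V(a(-1)) + Z) = sqrt(2*(-3)*(2 - 3) + 358) = sqrt(2*(-3)*(-1) + 358) = sqrt(6 + 358) = sqrt(364) = 2*sqrt(91)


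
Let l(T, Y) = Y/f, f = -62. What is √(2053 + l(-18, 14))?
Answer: 2*√493179/31 ≈ 45.308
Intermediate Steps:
l(T, Y) = -Y/62 (l(T, Y) = Y/(-62) = Y*(-1/62) = -Y/62)
√(2053 + l(-18, 14)) = √(2053 - 1/62*14) = √(2053 - 7/31) = √(63636/31) = 2*√493179/31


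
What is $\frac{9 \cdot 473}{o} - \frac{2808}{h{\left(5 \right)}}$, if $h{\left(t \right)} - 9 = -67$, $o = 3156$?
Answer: $\frac{1518159}{30508} \approx 49.763$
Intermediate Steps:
$h{\left(t \right)} = -58$ ($h{\left(t \right)} = 9 - 67 = -58$)
$\frac{9 \cdot 473}{o} - \frac{2808}{h{\left(5 \right)}} = \frac{9 \cdot 473}{3156} - \frac{2808}{-58} = 4257 \cdot \frac{1}{3156} - - \frac{1404}{29} = \frac{1419}{1052} + \frac{1404}{29} = \frac{1518159}{30508}$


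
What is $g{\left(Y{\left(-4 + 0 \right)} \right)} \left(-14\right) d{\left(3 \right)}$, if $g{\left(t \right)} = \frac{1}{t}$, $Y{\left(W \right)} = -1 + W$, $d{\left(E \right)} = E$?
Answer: $\frac{42}{5} \approx 8.4$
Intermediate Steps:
$g{\left(Y{\left(-4 + 0 \right)} \right)} \left(-14\right) d{\left(3 \right)} = \frac{1}{-1 + \left(-4 + 0\right)} \left(-14\right) 3 = \frac{1}{-1 - 4} \left(-14\right) 3 = \frac{1}{-5} \left(-14\right) 3 = \left(- \frac{1}{5}\right) \left(-14\right) 3 = \frac{14}{5} \cdot 3 = \frac{42}{5}$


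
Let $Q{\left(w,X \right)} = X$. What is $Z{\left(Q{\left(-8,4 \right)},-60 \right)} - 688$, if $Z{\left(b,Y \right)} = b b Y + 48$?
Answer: $-1600$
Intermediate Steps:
$Z{\left(b,Y \right)} = 48 + Y b^{2}$ ($Z{\left(b,Y \right)} = b^{2} Y + 48 = Y b^{2} + 48 = 48 + Y b^{2}$)
$Z{\left(Q{\left(-8,4 \right)},-60 \right)} - 688 = \left(48 - 60 \cdot 4^{2}\right) - 688 = \left(48 - 960\right) - 688 = -912 - 688 = -1600$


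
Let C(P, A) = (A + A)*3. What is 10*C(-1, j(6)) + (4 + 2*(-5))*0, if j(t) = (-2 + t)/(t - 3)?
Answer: 80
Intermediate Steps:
j(t) = (-2 + t)/(-3 + t)
C(P, A) = 6*A (C(P, A) = (2*A)*3 = 6*A)
10*C(-1, j(6)) + (4 + 2*(-5))*0 = 10*(6*((-2 + 6)/(-3 + 6))) + (4 + 2*(-5))*0 = 10*(6*(4/3)) + (4 - 10)*0 = 10*(6*((⅓)*4)) - 6*0 = 10*(6*(4/3)) + 0 = 10*8 + 0 = 80 + 0 = 80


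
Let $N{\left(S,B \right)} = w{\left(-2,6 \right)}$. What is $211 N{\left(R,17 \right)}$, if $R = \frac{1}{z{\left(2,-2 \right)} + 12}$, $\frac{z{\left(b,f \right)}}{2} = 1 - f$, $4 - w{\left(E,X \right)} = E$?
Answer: $1266$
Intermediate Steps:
$w{\left(E,X \right)} = 4 - E$
$z{\left(b,f \right)} = 2 - 2 f$ ($z{\left(b,f \right)} = 2 \left(1 - f\right) = 2 - 2 f$)
$R = \frac{1}{18}$ ($R = \frac{1}{\left(2 - -4\right) + 12} = \frac{1}{\left(2 + 4\right) + 12} = \frac{1}{6 + 12} = \frac{1}{18} \approx 0.055556$)
$N{\left(S,B \right)} = 6$ ($N{\left(S,B \right)} = 4 - -2 = 4 + 2 = 6$)
$211 N{\left(R,17 \right)} = 211 \cdot 6 = 1266$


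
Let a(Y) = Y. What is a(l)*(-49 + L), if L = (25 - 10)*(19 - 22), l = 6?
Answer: -564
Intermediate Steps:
L = -45 (L = 15*(-3) = -45)
a(l)*(-49 + L) = 6*(-49 - 45) = 6*(-94) = -564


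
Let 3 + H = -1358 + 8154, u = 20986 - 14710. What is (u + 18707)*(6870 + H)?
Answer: 341342729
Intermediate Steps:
u = 6276
H = 6793 (H = -3 + (-1358 + 8154) = -3 + 6796 = 6793)
(u + 18707)*(6870 + H) = (6276 + 18707)*(6870 + 6793) = 24983*13663 = 341342729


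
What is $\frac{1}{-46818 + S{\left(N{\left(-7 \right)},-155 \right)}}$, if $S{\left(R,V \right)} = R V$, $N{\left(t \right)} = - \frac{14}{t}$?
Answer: $- \frac{1}{47128} \approx -2.1219 \cdot 10^{-5}$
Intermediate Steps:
$\frac{1}{-46818 + S{\left(N{\left(-7 \right)},-155 \right)}} = \frac{1}{-46818 + - \frac{14}{-7} \left(-155\right)} = \frac{1}{-46818 + \left(-14\right) \left(- \frac{1}{7}\right) \left(-155\right)} = \frac{1}{-46818 + 2 \left(-155\right)} = \frac{1}{-46818 - 310} = \frac{1}{-47128} = - \frac{1}{47128}$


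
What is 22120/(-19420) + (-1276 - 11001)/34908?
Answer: -50529215/33895668 ≈ -1.4907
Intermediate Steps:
22120/(-19420) + (-1276 - 11001)/34908 = 22120*(-1/19420) - 12277*1/34908 = -1106/971 - 12277/34908 = -50529215/33895668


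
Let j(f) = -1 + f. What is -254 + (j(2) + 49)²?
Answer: 2246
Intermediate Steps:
-254 + (j(2) + 49)² = -254 + ((-1 + 2) + 49)² = -254 + (1 + 49)² = -254 + 50² = -254 + 2500 = 2246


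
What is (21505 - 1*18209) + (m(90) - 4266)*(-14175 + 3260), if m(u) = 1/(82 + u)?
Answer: 8009459077/172 ≈ 4.6567e+7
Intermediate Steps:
(21505 - 1*18209) + (m(90) - 4266)*(-14175 + 3260) = (21505 - 1*18209) + (1/(82 + 90) - 4266)*(-14175 + 3260) = (21505 - 18209) + (1/172 - 4266)*(-10915) = 3296 + (1/172 - 4266)*(-10915) = 3296 - 733751/172*(-10915) = 3296 + 8008892165/172 = 8009459077/172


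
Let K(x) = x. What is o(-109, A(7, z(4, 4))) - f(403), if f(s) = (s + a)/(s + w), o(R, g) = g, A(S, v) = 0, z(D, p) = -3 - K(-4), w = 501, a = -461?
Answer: 29/452 ≈ 0.064159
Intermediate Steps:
z(D, p) = 1 (z(D, p) = -3 - 1*(-4) = -3 + 4 = 1)
f(s) = (-461 + s)/(501 + s) (f(s) = (s - 461)/(s + 501) = (-461 + s)/(501 + s))
o(-109, A(7, z(4, 4))) - f(403) = 0 - (-461 + 403)/(501 + 403) = 0 - (-58)/904 = 0 - 1*(-29/452) = 0 + 29/452 = 29/452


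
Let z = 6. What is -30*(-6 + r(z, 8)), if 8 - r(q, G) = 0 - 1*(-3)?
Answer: 30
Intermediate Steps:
r(q, G) = 5 (r(q, G) = 8 - (0 - 1*(-3)) = 8 - (0 + 3) = 8 - 1*3 = 8 - 3 = 5)
-30*(-6 + r(z, 8)) = -30*(-6 + 5) = -30*(-1) = 30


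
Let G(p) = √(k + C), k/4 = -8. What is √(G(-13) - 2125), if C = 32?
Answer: 5*I*√85 ≈ 46.098*I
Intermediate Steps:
k = -32 (k = 4*(-8) = -32)
G(p) = 0 (G(p) = √(-32 + 32) = √0 = 0)
√(G(-13) - 2125) = √(0 - 2125) = √(-2125) = 5*I*√85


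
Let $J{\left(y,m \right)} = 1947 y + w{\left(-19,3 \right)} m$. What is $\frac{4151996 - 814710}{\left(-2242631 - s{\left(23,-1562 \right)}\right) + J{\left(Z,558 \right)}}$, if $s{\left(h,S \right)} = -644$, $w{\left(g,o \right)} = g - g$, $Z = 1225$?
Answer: $\frac{1668643}{71544} \approx 23.323$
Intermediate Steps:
$w{\left(g,o \right)} = 0$
$J{\left(y,m \right)} = 1947 y$ ($J{\left(y,m \right)} = 1947 y + 0 m = 1947 y + 0 = 1947 y$)
$\frac{4151996 - 814710}{\left(-2242631 - s{\left(23,-1562 \right)}\right) + J{\left(Z,558 \right)}} = \frac{4151996 - 814710}{\left(-2242631 - -644\right) + 1947 \cdot 1225} = \frac{3337286}{\left(-2242631 + 644\right) + 2385075} = \frac{3337286}{-2241987 + 2385075} = \frac{3337286}{143088} = 3337286 \cdot \frac{1}{143088} = \frac{1668643}{71544}$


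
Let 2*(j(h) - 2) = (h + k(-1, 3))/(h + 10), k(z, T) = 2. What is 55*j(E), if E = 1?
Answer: 235/2 ≈ 117.50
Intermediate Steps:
j(h) = 2 + (2 + h)/(2*(10 + h)) (j(h) = 2 + ((h + 2)/(h + 10))/2 = 2 + ((2 + h)/(10 + h))/2 = 2 + (2 + h)/(2*(10 + h)))
55*j(E) = 55*((42 + 5*1)/(2*(10 + 1))) = 55*((½)*(42 + 5)/11) = 55*((½)*(1/11)*47) = 55*(47/22) = 235/2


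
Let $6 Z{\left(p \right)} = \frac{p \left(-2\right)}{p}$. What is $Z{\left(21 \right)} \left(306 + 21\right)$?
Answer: $-109$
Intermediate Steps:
$Z{\left(p \right)} = - \frac{1}{3}$ ($Z{\left(p \right)} = \frac{p \left(-2\right) \frac{1}{p}}{6} = \frac{- 2 p \frac{1}{p}}{6} = \frac{1}{6} \left(-2\right) = - \frac{1}{3}$)
$Z{\left(21 \right)} \left(306 + 21\right) = - \frac{306 + 21}{3} = \left(- \frac{1}{3}\right) 327 = -109$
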